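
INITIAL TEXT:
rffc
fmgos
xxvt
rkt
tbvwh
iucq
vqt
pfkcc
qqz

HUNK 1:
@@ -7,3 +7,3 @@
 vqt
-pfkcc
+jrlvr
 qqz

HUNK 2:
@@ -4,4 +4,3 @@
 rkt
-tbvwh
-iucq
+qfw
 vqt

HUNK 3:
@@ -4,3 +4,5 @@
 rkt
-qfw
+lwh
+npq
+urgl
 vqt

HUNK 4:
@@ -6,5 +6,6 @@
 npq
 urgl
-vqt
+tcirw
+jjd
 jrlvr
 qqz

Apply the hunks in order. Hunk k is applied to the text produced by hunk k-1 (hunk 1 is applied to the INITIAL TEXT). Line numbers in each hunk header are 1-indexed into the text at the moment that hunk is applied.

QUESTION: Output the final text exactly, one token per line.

Hunk 1: at line 7 remove [pfkcc] add [jrlvr] -> 9 lines: rffc fmgos xxvt rkt tbvwh iucq vqt jrlvr qqz
Hunk 2: at line 4 remove [tbvwh,iucq] add [qfw] -> 8 lines: rffc fmgos xxvt rkt qfw vqt jrlvr qqz
Hunk 3: at line 4 remove [qfw] add [lwh,npq,urgl] -> 10 lines: rffc fmgos xxvt rkt lwh npq urgl vqt jrlvr qqz
Hunk 4: at line 6 remove [vqt] add [tcirw,jjd] -> 11 lines: rffc fmgos xxvt rkt lwh npq urgl tcirw jjd jrlvr qqz

Answer: rffc
fmgos
xxvt
rkt
lwh
npq
urgl
tcirw
jjd
jrlvr
qqz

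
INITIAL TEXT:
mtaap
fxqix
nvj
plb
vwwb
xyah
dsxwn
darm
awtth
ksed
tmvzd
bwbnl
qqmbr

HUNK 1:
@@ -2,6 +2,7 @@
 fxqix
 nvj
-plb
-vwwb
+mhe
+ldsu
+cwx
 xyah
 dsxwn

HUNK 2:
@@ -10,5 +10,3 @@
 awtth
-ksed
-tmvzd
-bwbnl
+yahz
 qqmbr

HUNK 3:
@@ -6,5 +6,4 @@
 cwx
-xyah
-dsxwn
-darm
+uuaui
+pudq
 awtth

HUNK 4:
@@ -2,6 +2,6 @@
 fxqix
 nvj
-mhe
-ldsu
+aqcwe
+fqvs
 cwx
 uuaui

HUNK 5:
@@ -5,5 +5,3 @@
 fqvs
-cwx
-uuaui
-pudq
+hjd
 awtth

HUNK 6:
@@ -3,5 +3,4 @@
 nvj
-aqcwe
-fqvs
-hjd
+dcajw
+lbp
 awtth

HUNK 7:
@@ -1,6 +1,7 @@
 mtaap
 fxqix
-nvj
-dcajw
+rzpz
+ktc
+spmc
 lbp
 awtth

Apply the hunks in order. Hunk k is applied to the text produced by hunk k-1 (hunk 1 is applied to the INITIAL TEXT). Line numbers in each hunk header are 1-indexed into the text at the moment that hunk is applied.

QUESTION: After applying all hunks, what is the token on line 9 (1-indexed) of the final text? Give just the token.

Answer: qqmbr

Derivation:
Hunk 1: at line 2 remove [plb,vwwb] add [mhe,ldsu,cwx] -> 14 lines: mtaap fxqix nvj mhe ldsu cwx xyah dsxwn darm awtth ksed tmvzd bwbnl qqmbr
Hunk 2: at line 10 remove [ksed,tmvzd,bwbnl] add [yahz] -> 12 lines: mtaap fxqix nvj mhe ldsu cwx xyah dsxwn darm awtth yahz qqmbr
Hunk 3: at line 6 remove [xyah,dsxwn,darm] add [uuaui,pudq] -> 11 lines: mtaap fxqix nvj mhe ldsu cwx uuaui pudq awtth yahz qqmbr
Hunk 4: at line 2 remove [mhe,ldsu] add [aqcwe,fqvs] -> 11 lines: mtaap fxqix nvj aqcwe fqvs cwx uuaui pudq awtth yahz qqmbr
Hunk 5: at line 5 remove [cwx,uuaui,pudq] add [hjd] -> 9 lines: mtaap fxqix nvj aqcwe fqvs hjd awtth yahz qqmbr
Hunk 6: at line 3 remove [aqcwe,fqvs,hjd] add [dcajw,lbp] -> 8 lines: mtaap fxqix nvj dcajw lbp awtth yahz qqmbr
Hunk 7: at line 1 remove [nvj,dcajw] add [rzpz,ktc,spmc] -> 9 lines: mtaap fxqix rzpz ktc spmc lbp awtth yahz qqmbr
Final line 9: qqmbr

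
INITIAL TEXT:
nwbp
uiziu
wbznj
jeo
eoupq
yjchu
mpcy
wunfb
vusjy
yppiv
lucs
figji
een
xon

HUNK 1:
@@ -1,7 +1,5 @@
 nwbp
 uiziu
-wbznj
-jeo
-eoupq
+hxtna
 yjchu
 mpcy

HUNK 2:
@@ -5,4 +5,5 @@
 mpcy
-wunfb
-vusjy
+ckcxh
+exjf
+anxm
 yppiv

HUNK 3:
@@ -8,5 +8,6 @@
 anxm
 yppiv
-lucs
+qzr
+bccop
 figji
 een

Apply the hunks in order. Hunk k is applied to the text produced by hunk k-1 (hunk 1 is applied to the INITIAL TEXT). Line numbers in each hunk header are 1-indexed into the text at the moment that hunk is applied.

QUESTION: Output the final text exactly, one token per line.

Hunk 1: at line 1 remove [wbznj,jeo,eoupq] add [hxtna] -> 12 lines: nwbp uiziu hxtna yjchu mpcy wunfb vusjy yppiv lucs figji een xon
Hunk 2: at line 5 remove [wunfb,vusjy] add [ckcxh,exjf,anxm] -> 13 lines: nwbp uiziu hxtna yjchu mpcy ckcxh exjf anxm yppiv lucs figji een xon
Hunk 3: at line 8 remove [lucs] add [qzr,bccop] -> 14 lines: nwbp uiziu hxtna yjchu mpcy ckcxh exjf anxm yppiv qzr bccop figji een xon

Answer: nwbp
uiziu
hxtna
yjchu
mpcy
ckcxh
exjf
anxm
yppiv
qzr
bccop
figji
een
xon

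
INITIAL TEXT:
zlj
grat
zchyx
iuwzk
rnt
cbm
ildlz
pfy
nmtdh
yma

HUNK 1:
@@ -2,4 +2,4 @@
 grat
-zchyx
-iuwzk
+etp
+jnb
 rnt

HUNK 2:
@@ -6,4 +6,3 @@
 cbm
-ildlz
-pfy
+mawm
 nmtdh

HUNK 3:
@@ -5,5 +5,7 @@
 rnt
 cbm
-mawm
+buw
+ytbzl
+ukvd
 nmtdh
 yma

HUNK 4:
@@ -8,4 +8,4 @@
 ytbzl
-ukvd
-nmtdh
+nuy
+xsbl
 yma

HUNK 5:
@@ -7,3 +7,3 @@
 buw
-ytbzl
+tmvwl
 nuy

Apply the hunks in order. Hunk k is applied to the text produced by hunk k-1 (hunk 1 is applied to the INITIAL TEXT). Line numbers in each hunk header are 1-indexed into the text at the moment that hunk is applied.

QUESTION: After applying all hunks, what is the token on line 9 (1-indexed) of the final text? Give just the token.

Answer: nuy

Derivation:
Hunk 1: at line 2 remove [zchyx,iuwzk] add [etp,jnb] -> 10 lines: zlj grat etp jnb rnt cbm ildlz pfy nmtdh yma
Hunk 2: at line 6 remove [ildlz,pfy] add [mawm] -> 9 lines: zlj grat etp jnb rnt cbm mawm nmtdh yma
Hunk 3: at line 5 remove [mawm] add [buw,ytbzl,ukvd] -> 11 lines: zlj grat etp jnb rnt cbm buw ytbzl ukvd nmtdh yma
Hunk 4: at line 8 remove [ukvd,nmtdh] add [nuy,xsbl] -> 11 lines: zlj grat etp jnb rnt cbm buw ytbzl nuy xsbl yma
Hunk 5: at line 7 remove [ytbzl] add [tmvwl] -> 11 lines: zlj grat etp jnb rnt cbm buw tmvwl nuy xsbl yma
Final line 9: nuy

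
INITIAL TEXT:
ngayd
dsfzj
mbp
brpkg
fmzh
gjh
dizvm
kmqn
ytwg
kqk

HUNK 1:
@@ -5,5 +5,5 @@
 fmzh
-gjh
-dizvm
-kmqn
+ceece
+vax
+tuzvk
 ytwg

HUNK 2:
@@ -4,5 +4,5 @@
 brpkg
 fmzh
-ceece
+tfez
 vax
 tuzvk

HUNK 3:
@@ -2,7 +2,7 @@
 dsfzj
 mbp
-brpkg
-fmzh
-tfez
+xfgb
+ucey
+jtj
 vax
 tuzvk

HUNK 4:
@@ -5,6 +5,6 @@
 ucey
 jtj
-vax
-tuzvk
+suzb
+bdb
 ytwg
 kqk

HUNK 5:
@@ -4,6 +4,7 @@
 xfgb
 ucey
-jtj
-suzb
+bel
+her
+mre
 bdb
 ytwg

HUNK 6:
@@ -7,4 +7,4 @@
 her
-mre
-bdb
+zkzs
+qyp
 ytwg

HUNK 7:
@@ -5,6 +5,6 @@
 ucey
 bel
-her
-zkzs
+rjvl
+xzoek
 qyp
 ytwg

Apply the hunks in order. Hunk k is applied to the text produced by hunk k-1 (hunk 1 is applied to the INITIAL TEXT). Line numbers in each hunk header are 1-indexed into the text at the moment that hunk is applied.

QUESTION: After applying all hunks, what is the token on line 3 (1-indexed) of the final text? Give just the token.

Answer: mbp

Derivation:
Hunk 1: at line 5 remove [gjh,dizvm,kmqn] add [ceece,vax,tuzvk] -> 10 lines: ngayd dsfzj mbp brpkg fmzh ceece vax tuzvk ytwg kqk
Hunk 2: at line 4 remove [ceece] add [tfez] -> 10 lines: ngayd dsfzj mbp brpkg fmzh tfez vax tuzvk ytwg kqk
Hunk 3: at line 2 remove [brpkg,fmzh,tfez] add [xfgb,ucey,jtj] -> 10 lines: ngayd dsfzj mbp xfgb ucey jtj vax tuzvk ytwg kqk
Hunk 4: at line 5 remove [vax,tuzvk] add [suzb,bdb] -> 10 lines: ngayd dsfzj mbp xfgb ucey jtj suzb bdb ytwg kqk
Hunk 5: at line 4 remove [jtj,suzb] add [bel,her,mre] -> 11 lines: ngayd dsfzj mbp xfgb ucey bel her mre bdb ytwg kqk
Hunk 6: at line 7 remove [mre,bdb] add [zkzs,qyp] -> 11 lines: ngayd dsfzj mbp xfgb ucey bel her zkzs qyp ytwg kqk
Hunk 7: at line 5 remove [her,zkzs] add [rjvl,xzoek] -> 11 lines: ngayd dsfzj mbp xfgb ucey bel rjvl xzoek qyp ytwg kqk
Final line 3: mbp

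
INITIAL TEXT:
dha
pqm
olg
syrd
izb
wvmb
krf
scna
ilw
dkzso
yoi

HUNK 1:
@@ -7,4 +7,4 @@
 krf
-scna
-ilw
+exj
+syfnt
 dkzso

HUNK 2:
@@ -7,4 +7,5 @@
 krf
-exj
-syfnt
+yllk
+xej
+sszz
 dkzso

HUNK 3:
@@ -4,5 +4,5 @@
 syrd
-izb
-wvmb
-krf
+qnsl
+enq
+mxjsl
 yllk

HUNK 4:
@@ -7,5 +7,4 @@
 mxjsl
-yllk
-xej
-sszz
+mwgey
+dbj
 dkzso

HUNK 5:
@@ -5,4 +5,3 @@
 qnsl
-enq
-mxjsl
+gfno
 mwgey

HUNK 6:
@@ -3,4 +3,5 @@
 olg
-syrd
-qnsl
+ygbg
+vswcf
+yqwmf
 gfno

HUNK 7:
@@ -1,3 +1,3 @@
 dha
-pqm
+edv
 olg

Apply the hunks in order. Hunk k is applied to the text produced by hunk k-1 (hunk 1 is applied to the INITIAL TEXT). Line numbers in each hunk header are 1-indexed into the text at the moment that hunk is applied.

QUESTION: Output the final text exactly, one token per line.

Hunk 1: at line 7 remove [scna,ilw] add [exj,syfnt] -> 11 lines: dha pqm olg syrd izb wvmb krf exj syfnt dkzso yoi
Hunk 2: at line 7 remove [exj,syfnt] add [yllk,xej,sszz] -> 12 lines: dha pqm olg syrd izb wvmb krf yllk xej sszz dkzso yoi
Hunk 3: at line 4 remove [izb,wvmb,krf] add [qnsl,enq,mxjsl] -> 12 lines: dha pqm olg syrd qnsl enq mxjsl yllk xej sszz dkzso yoi
Hunk 4: at line 7 remove [yllk,xej,sszz] add [mwgey,dbj] -> 11 lines: dha pqm olg syrd qnsl enq mxjsl mwgey dbj dkzso yoi
Hunk 5: at line 5 remove [enq,mxjsl] add [gfno] -> 10 lines: dha pqm olg syrd qnsl gfno mwgey dbj dkzso yoi
Hunk 6: at line 3 remove [syrd,qnsl] add [ygbg,vswcf,yqwmf] -> 11 lines: dha pqm olg ygbg vswcf yqwmf gfno mwgey dbj dkzso yoi
Hunk 7: at line 1 remove [pqm] add [edv] -> 11 lines: dha edv olg ygbg vswcf yqwmf gfno mwgey dbj dkzso yoi

Answer: dha
edv
olg
ygbg
vswcf
yqwmf
gfno
mwgey
dbj
dkzso
yoi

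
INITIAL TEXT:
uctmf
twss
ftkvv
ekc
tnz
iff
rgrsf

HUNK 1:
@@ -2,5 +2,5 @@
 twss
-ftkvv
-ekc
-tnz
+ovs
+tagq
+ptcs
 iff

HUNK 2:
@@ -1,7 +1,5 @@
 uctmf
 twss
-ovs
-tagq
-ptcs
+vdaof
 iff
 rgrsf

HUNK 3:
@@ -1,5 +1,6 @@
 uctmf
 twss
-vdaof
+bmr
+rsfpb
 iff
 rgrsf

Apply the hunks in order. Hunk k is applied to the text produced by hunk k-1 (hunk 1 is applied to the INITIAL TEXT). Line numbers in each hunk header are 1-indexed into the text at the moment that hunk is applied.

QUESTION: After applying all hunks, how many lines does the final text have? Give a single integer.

Hunk 1: at line 2 remove [ftkvv,ekc,tnz] add [ovs,tagq,ptcs] -> 7 lines: uctmf twss ovs tagq ptcs iff rgrsf
Hunk 2: at line 1 remove [ovs,tagq,ptcs] add [vdaof] -> 5 lines: uctmf twss vdaof iff rgrsf
Hunk 3: at line 1 remove [vdaof] add [bmr,rsfpb] -> 6 lines: uctmf twss bmr rsfpb iff rgrsf
Final line count: 6

Answer: 6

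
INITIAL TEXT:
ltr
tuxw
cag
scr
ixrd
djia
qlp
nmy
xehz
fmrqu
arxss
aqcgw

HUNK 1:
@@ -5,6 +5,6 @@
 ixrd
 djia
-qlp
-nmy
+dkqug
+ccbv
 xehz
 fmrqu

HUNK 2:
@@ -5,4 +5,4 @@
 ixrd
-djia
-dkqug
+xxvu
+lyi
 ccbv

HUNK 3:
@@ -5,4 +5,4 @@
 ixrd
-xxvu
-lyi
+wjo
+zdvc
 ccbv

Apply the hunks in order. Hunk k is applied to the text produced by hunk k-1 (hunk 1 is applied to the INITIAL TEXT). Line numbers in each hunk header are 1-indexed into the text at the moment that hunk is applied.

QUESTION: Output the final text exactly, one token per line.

Hunk 1: at line 5 remove [qlp,nmy] add [dkqug,ccbv] -> 12 lines: ltr tuxw cag scr ixrd djia dkqug ccbv xehz fmrqu arxss aqcgw
Hunk 2: at line 5 remove [djia,dkqug] add [xxvu,lyi] -> 12 lines: ltr tuxw cag scr ixrd xxvu lyi ccbv xehz fmrqu arxss aqcgw
Hunk 3: at line 5 remove [xxvu,lyi] add [wjo,zdvc] -> 12 lines: ltr tuxw cag scr ixrd wjo zdvc ccbv xehz fmrqu arxss aqcgw

Answer: ltr
tuxw
cag
scr
ixrd
wjo
zdvc
ccbv
xehz
fmrqu
arxss
aqcgw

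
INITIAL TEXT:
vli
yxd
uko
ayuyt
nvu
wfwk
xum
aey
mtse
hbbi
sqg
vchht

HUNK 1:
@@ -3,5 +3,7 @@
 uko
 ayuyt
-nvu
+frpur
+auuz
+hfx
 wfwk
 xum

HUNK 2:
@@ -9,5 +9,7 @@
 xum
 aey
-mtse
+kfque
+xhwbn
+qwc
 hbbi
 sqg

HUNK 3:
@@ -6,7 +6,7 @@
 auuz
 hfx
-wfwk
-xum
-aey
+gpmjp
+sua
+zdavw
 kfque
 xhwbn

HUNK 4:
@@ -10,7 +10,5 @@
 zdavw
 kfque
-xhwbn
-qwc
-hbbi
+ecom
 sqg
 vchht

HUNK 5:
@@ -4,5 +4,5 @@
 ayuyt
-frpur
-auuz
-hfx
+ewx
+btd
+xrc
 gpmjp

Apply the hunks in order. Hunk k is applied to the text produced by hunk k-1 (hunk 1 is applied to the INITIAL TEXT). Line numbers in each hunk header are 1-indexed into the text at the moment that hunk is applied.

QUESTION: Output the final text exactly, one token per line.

Answer: vli
yxd
uko
ayuyt
ewx
btd
xrc
gpmjp
sua
zdavw
kfque
ecom
sqg
vchht

Derivation:
Hunk 1: at line 3 remove [nvu] add [frpur,auuz,hfx] -> 14 lines: vli yxd uko ayuyt frpur auuz hfx wfwk xum aey mtse hbbi sqg vchht
Hunk 2: at line 9 remove [mtse] add [kfque,xhwbn,qwc] -> 16 lines: vli yxd uko ayuyt frpur auuz hfx wfwk xum aey kfque xhwbn qwc hbbi sqg vchht
Hunk 3: at line 6 remove [wfwk,xum,aey] add [gpmjp,sua,zdavw] -> 16 lines: vli yxd uko ayuyt frpur auuz hfx gpmjp sua zdavw kfque xhwbn qwc hbbi sqg vchht
Hunk 4: at line 10 remove [xhwbn,qwc,hbbi] add [ecom] -> 14 lines: vli yxd uko ayuyt frpur auuz hfx gpmjp sua zdavw kfque ecom sqg vchht
Hunk 5: at line 4 remove [frpur,auuz,hfx] add [ewx,btd,xrc] -> 14 lines: vli yxd uko ayuyt ewx btd xrc gpmjp sua zdavw kfque ecom sqg vchht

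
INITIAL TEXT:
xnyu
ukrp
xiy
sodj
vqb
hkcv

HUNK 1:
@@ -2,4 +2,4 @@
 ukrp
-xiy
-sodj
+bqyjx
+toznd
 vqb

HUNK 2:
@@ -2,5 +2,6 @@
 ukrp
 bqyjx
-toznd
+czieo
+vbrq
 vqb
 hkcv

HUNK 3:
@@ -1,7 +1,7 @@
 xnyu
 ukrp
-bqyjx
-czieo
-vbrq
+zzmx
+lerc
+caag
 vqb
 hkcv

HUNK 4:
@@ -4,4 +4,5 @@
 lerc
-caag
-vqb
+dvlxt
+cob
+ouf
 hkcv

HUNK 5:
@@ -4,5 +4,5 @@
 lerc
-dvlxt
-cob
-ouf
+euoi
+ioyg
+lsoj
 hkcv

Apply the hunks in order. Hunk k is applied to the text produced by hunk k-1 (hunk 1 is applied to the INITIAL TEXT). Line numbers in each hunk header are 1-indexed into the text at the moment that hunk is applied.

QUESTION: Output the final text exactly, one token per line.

Answer: xnyu
ukrp
zzmx
lerc
euoi
ioyg
lsoj
hkcv

Derivation:
Hunk 1: at line 2 remove [xiy,sodj] add [bqyjx,toznd] -> 6 lines: xnyu ukrp bqyjx toznd vqb hkcv
Hunk 2: at line 2 remove [toznd] add [czieo,vbrq] -> 7 lines: xnyu ukrp bqyjx czieo vbrq vqb hkcv
Hunk 3: at line 1 remove [bqyjx,czieo,vbrq] add [zzmx,lerc,caag] -> 7 lines: xnyu ukrp zzmx lerc caag vqb hkcv
Hunk 4: at line 4 remove [caag,vqb] add [dvlxt,cob,ouf] -> 8 lines: xnyu ukrp zzmx lerc dvlxt cob ouf hkcv
Hunk 5: at line 4 remove [dvlxt,cob,ouf] add [euoi,ioyg,lsoj] -> 8 lines: xnyu ukrp zzmx lerc euoi ioyg lsoj hkcv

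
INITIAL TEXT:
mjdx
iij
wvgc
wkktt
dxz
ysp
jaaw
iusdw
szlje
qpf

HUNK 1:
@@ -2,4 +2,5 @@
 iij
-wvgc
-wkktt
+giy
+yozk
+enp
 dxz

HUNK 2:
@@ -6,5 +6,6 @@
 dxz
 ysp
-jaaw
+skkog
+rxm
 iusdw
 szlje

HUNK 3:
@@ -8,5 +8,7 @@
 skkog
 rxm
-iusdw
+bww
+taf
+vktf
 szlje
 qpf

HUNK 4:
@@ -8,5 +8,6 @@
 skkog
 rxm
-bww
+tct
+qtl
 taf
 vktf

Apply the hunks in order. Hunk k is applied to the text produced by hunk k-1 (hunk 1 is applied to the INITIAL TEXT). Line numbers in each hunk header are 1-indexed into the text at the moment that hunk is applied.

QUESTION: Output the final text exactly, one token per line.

Answer: mjdx
iij
giy
yozk
enp
dxz
ysp
skkog
rxm
tct
qtl
taf
vktf
szlje
qpf

Derivation:
Hunk 1: at line 2 remove [wvgc,wkktt] add [giy,yozk,enp] -> 11 lines: mjdx iij giy yozk enp dxz ysp jaaw iusdw szlje qpf
Hunk 2: at line 6 remove [jaaw] add [skkog,rxm] -> 12 lines: mjdx iij giy yozk enp dxz ysp skkog rxm iusdw szlje qpf
Hunk 3: at line 8 remove [iusdw] add [bww,taf,vktf] -> 14 lines: mjdx iij giy yozk enp dxz ysp skkog rxm bww taf vktf szlje qpf
Hunk 4: at line 8 remove [bww] add [tct,qtl] -> 15 lines: mjdx iij giy yozk enp dxz ysp skkog rxm tct qtl taf vktf szlje qpf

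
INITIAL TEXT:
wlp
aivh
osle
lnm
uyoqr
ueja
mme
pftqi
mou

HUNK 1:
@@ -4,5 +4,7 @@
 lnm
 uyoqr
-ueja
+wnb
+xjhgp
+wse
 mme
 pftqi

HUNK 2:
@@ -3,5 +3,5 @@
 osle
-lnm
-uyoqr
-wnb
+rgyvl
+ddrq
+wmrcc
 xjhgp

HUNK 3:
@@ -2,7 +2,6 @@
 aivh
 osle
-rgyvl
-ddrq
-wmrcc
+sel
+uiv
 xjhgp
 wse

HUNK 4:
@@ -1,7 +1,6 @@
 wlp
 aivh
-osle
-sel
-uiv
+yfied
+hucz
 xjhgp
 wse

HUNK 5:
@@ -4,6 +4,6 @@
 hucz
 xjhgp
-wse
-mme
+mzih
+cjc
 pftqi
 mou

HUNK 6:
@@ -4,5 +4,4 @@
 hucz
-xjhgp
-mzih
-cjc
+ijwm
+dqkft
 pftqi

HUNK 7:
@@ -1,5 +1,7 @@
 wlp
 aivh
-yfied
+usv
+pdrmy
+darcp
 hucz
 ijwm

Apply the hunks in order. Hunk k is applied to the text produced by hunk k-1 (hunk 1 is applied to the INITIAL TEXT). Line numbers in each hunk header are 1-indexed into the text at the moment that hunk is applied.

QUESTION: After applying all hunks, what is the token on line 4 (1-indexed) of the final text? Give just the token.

Hunk 1: at line 4 remove [ueja] add [wnb,xjhgp,wse] -> 11 lines: wlp aivh osle lnm uyoqr wnb xjhgp wse mme pftqi mou
Hunk 2: at line 3 remove [lnm,uyoqr,wnb] add [rgyvl,ddrq,wmrcc] -> 11 lines: wlp aivh osle rgyvl ddrq wmrcc xjhgp wse mme pftqi mou
Hunk 3: at line 2 remove [rgyvl,ddrq,wmrcc] add [sel,uiv] -> 10 lines: wlp aivh osle sel uiv xjhgp wse mme pftqi mou
Hunk 4: at line 1 remove [osle,sel,uiv] add [yfied,hucz] -> 9 lines: wlp aivh yfied hucz xjhgp wse mme pftqi mou
Hunk 5: at line 4 remove [wse,mme] add [mzih,cjc] -> 9 lines: wlp aivh yfied hucz xjhgp mzih cjc pftqi mou
Hunk 6: at line 4 remove [xjhgp,mzih,cjc] add [ijwm,dqkft] -> 8 lines: wlp aivh yfied hucz ijwm dqkft pftqi mou
Hunk 7: at line 1 remove [yfied] add [usv,pdrmy,darcp] -> 10 lines: wlp aivh usv pdrmy darcp hucz ijwm dqkft pftqi mou
Final line 4: pdrmy

Answer: pdrmy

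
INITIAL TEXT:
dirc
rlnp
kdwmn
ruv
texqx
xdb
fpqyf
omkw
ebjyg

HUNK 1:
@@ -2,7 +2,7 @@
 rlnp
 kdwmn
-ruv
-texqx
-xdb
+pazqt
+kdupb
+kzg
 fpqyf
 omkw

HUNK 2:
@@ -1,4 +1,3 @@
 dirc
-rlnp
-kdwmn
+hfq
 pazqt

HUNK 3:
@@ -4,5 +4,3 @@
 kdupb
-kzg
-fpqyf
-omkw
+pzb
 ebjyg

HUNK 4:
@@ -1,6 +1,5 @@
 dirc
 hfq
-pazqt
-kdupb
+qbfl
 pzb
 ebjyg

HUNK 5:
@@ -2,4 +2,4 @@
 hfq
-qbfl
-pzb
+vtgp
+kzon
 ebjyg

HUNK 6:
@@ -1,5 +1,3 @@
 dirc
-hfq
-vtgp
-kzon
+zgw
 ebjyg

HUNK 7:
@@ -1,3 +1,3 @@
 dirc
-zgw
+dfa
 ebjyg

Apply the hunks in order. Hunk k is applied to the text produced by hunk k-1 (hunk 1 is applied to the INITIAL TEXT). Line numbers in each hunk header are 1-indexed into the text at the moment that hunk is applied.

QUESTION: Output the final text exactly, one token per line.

Answer: dirc
dfa
ebjyg

Derivation:
Hunk 1: at line 2 remove [ruv,texqx,xdb] add [pazqt,kdupb,kzg] -> 9 lines: dirc rlnp kdwmn pazqt kdupb kzg fpqyf omkw ebjyg
Hunk 2: at line 1 remove [rlnp,kdwmn] add [hfq] -> 8 lines: dirc hfq pazqt kdupb kzg fpqyf omkw ebjyg
Hunk 3: at line 4 remove [kzg,fpqyf,omkw] add [pzb] -> 6 lines: dirc hfq pazqt kdupb pzb ebjyg
Hunk 4: at line 1 remove [pazqt,kdupb] add [qbfl] -> 5 lines: dirc hfq qbfl pzb ebjyg
Hunk 5: at line 2 remove [qbfl,pzb] add [vtgp,kzon] -> 5 lines: dirc hfq vtgp kzon ebjyg
Hunk 6: at line 1 remove [hfq,vtgp,kzon] add [zgw] -> 3 lines: dirc zgw ebjyg
Hunk 7: at line 1 remove [zgw] add [dfa] -> 3 lines: dirc dfa ebjyg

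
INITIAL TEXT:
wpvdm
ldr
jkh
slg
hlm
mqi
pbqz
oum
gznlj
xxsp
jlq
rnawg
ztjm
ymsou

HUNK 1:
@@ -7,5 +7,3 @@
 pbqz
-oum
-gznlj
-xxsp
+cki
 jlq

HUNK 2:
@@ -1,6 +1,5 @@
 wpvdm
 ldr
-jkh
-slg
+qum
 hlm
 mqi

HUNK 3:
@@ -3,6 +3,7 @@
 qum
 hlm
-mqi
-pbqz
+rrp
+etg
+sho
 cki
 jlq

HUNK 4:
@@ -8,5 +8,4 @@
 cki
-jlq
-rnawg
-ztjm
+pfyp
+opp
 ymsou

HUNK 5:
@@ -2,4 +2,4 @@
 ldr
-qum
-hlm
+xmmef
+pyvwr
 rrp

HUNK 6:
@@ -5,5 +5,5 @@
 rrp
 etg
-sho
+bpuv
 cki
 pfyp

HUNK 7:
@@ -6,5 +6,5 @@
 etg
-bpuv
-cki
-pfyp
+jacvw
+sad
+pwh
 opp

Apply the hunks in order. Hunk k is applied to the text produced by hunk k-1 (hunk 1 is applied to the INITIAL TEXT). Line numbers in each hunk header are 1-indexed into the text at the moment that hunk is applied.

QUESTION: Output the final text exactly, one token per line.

Hunk 1: at line 7 remove [oum,gznlj,xxsp] add [cki] -> 12 lines: wpvdm ldr jkh slg hlm mqi pbqz cki jlq rnawg ztjm ymsou
Hunk 2: at line 1 remove [jkh,slg] add [qum] -> 11 lines: wpvdm ldr qum hlm mqi pbqz cki jlq rnawg ztjm ymsou
Hunk 3: at line 3 remove [mqi,pbqz] add [rrp,etg,sho] -> 12 lines: wpvdm ldr qum hlm rrp etg sho cki jlq rnawg ztjm ymsou
Hunk 4: at line 8 remove [jlq,rnawg,ztjm] add [pfyp,opp] -> 11 lines: wpvdm ldr qum hlm rrp etg sho cki pfyp opp ymsou
Hunk 5: at line 2 remove [qum,hlm] add [xmmef,pyvwr] -> 11 lines: wpvdm ldr xmmef pyvwr rrp etg sho cki pfyp opp ymsou
Hunk 6: at line 5 remove [sho] add [bpuv] -> 11 lines: wpvdm ldr xmmef pyvwr rrp etg bpuv cki pfyp opp ymsou
Hunk 7: at line 6 remove [bpuv,cki,pfyp] add [jacvw,sad,pwh] -> 11 lines: wpvdm ldr xmmef pyvwr rrp etg jacvw sad pwh opp ymsou

Answer: wpvdm
ldr
xmmef
pyvwr
rrp
etg
jacvw
sad
pwh
opp
ymsou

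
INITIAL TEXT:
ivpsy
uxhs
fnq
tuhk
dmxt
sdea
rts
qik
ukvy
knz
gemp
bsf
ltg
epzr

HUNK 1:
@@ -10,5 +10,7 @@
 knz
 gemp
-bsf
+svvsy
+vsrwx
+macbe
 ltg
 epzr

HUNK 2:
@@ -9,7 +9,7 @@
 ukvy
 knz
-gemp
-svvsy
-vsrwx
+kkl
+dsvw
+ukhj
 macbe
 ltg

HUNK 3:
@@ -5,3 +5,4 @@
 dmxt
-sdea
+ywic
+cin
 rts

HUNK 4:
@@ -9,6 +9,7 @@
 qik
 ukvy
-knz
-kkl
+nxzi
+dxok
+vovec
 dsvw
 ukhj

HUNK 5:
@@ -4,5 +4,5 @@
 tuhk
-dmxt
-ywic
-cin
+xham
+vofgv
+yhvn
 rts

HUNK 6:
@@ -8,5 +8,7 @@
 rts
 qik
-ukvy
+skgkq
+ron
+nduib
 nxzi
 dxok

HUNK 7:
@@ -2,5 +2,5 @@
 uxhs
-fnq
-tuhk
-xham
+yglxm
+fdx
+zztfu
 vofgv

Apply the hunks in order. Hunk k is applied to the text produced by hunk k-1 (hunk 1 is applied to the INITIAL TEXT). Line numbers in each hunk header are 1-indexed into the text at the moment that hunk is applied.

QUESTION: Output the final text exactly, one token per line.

Answer: ivpsy
uxhs
yglxm
fdx
zztfu
vofgv
yhvn
rts
qik
skgkq
ron
nduib
nxzi
dxok
vovec
dsvw
ukhj
macbe
ltg
epzr

Derivation:
Hunk 1: at line 10 remove [bsf] add [svvsy,vsrwx,macbe] -> 16 lines: ivpsy uxhs fnq tuhk dmxt sdea rts qik ukvy knz gemp svvsy vsrwx macbe ltg epzr
Hunk 2: at line 9 remove [gemp,svvsy,vsrwx] add [kkl,dsvw,ukhj] -> 16 lines: ivpsy uxhs fnq tuhk dmxt sdea rts qik ukvy knz kkl dsvw ukhj macbe ltg epzr
Hunk 3: at line 5 remove [sdea] add [ywic,cin] -> 17 lines: ivpsy uxhs fnq tuhk dmxt ywic cin rts qik ukvy knz kkl dsvw ukhj macbe ltg epzr
Hunk 4: at line 9 remove [knz,kkl] add [nxzi,dxok,vovec] -> 18 lines: ivpsy uxhs fnq tuhk dmxt ywic cin rts qik ukvy nxzi dxok vovec dsvw ukhj macbe ltg epzr
Hunk 5: at line 4 remove [dmxt,ywic,cin] add [xham,vofgv,yhvn] -> 18 lines: ivpsy uxhs fnq tuhk xham vofgv yhvn rts qik ukvy nxzi dxok vovec dsvw ukhj macbe ltg epzr
Hunk 6: at line 8 remove [ukvy] add [skgkq,ron,nduib] -> 20 lines: ivpsy uxhs fnq tuhk xham vofgv yhvn rts qik skgkq ron nduib nxzi dxok vovec dsvw ukhj macbe ltg epzr
Hunk 7: at line 2 remove [fnq,tuhk,xham] add [yglxm,fdx,zztfu] -> 20 lines: ivpsy uxhs yglxm fdx zztfu vofgv yhvn rts qik skgkq ron nduib nxzi dxok vovec dsvw ukhj macbe ltg epzr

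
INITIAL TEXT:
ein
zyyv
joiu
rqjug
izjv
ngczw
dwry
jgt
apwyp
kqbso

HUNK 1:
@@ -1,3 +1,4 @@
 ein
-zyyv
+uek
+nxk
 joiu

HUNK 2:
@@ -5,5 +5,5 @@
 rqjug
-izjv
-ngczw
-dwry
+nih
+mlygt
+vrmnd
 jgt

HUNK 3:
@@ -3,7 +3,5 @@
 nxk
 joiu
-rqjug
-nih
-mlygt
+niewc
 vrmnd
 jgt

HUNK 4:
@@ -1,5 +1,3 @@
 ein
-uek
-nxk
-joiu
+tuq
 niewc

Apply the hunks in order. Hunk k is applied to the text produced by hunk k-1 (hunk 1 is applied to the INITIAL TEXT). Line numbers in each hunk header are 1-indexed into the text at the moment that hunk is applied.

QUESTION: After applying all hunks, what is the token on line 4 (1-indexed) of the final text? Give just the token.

Hunk 1: at line 1 remove [zyyv] add [uek,nxk] -> 11 lines: ein uek nxk joiu rqjug izjv ngczw dwry jgt apwyp kqbso
Hunk 2: at line 5 remove [izjv,ngczw,dwry] add [nih,mlygt,vrmnd] -> 11 lines: ein uek nxk joiu rqjug nih mlygt vrmnd jgt apwyp kqbso
Hunk 3: at line 3 remove [rqjug,nih,mlygt] add [niewc] -> 9 lines: ein uek nxk joiu niewc vrmnd jgt apwyp kqbso
Hunk 4: at line 1 remove [uek,nxk,joiu] add [tuq] -> 7 lines: ein tuq niewc vrmnd jgt apwyp kqbso
Final line 4: vrmnd

Answer: vrmnd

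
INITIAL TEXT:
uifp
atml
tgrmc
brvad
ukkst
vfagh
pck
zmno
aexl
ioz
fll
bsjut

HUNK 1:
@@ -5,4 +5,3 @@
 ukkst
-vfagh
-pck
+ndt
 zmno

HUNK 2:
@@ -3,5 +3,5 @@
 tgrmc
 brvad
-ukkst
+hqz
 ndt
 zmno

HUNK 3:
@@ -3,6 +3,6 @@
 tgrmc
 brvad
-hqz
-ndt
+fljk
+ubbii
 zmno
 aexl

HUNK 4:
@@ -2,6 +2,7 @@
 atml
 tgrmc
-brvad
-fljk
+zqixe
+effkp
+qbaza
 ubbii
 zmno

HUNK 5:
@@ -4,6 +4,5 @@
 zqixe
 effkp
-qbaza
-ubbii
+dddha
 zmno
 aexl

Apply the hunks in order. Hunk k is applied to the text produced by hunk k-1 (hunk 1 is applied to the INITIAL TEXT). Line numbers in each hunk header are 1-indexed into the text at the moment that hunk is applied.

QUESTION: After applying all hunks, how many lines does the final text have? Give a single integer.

Answer: 11

Derivation:
Hunk 1: at line 5 remove [vfagh,pck] add [ndt] -> 11 lines: uifp atml tgrmc brvad ukkst ndt zmno aexl ioz fll bsjut
Hunk 2: at line 3 remove [ukkst] add [hqz] -> 11 lines: uifp atml tgrmc brvad hqz ndt zmno aexl ioz fll bsjut
Hunk 3: at line 3 remove [hqz,ndt] add [fljk,ubbii] -> 11 lines: uifp atml tgrmc brvad fljk ubbii zmno aexl ioz fll bsjut
Hunk 4: at line 2 remove [brvad,fljk] add [zqixe,effkp,qbaza] -> 12 lines: uifp atml tgrmc zqixe effkp qbaza ubbii zmno aexl ioz fll bsjut
Hunk 5: at line 4 remove [qbaza,ubbii] add [dddha] -> 11 lines: uifp atml tgrmc zqixe effkp dddha zmno aexl ioz fll bsjut
Final line count: 11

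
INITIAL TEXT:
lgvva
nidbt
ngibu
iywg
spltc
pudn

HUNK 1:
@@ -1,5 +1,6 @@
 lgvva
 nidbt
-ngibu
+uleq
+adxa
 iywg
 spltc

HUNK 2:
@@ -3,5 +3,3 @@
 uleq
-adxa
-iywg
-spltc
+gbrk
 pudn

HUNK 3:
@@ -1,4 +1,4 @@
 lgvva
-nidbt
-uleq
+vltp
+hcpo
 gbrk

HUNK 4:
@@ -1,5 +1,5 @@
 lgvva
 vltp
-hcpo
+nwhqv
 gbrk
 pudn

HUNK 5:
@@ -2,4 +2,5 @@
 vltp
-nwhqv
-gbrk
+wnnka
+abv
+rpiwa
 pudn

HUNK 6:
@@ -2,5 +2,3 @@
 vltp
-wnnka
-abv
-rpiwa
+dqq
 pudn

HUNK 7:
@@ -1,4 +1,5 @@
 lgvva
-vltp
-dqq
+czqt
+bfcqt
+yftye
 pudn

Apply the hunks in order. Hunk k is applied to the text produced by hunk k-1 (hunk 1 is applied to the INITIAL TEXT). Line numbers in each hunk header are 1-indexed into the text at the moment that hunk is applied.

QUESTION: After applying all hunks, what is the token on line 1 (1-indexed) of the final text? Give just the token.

Answer: lgvva

Derivation:
Hunk 1: at line 1 remove [ngibu] add [uleq,adxa] -> 7 lines: lgvva nidbt uleq adxa iywg spltc pudn
Hunk 2: at line 3 remove [adxa,iywg,spltc] add [gbrk] -> 5 lines: lgvva nidbt uleq gbrk pudn
Hunk 3: at line 1 remove [nidbt,uleq] add [vltp,hcpo] -> 5 lines: lgvva vltp hcpo gbrk pudn
Hunk 4: at line 1 remove [hcpo] add [nwhqv] -> 5 lines: lgvva vltp nwhqv gbrk pudn
Hunk 5: at line 2 remove [nwhqv,gbrk] add [wnnka,abv,rpiwa] -> 6 lines: lgvva vltp wnnka abv rpiwa pudn
Hunk 6: at line 2 remove [wnnka,abv,rpiwa] add [dqq] -> 4 lines: lgvva vltp dqq pudn
Hunk 7: at line 1 remove [vltp,dqq] add [czqt,bfcqt,yftye] -> 5 lines: lgvva czqt bfcqt yftye pudn
Final line 1: lgvva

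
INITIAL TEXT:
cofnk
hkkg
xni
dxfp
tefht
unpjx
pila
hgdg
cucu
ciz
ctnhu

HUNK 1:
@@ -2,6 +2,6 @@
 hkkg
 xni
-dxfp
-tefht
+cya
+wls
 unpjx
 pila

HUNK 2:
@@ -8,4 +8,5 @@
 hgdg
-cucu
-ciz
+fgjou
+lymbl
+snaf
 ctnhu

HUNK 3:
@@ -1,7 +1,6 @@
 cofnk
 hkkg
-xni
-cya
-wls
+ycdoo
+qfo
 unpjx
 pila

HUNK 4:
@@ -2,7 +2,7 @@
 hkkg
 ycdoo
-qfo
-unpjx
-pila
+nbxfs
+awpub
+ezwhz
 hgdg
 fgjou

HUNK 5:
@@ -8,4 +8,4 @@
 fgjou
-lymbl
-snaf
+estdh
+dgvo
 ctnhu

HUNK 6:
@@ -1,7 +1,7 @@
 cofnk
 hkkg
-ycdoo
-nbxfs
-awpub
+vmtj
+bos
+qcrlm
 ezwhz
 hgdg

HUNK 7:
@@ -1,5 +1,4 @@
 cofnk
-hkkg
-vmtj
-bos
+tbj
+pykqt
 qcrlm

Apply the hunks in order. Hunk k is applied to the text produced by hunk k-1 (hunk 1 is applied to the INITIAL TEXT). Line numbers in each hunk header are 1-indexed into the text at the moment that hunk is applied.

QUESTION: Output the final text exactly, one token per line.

Answer: cofnk
tbj
pykqt
qcrlm
ezwhz
hgdg
fgjou
estdh
dgvo
ctnhu

Derivation:
Hunk 1: at line 2 remove [dxfp,tefht] add [cya,wls] -> 11 lines: cofnk hkkg xni cya wls unpjx pila hgdg cucu ciz ctnhu
Hunk 2: at line 8 remove [cucu,ciz] add [fgjou,lymbl,snaf] -> 12 lines: cofnk hkkg xni cya wls unpjx pila hgdg fgjou lymbl snaf ctnhu
Hunk 3: at line 1 remove [xni,cya,wls] add [ycdoo,qfo] -> 11 lines: cofnk hkkg ycdoo qfo unpjx pila hgdg fgjou lymbl snaf ctnhu
Hunk 4: at line 2 remove [qfo,unpjx,pila] add [nbxfs,awpub,ezwhz] -> 11 lines: cofnk hkkg ycdoo nbxfs awpub ezwhz hgdg fgjou lymbl snaf ctnhu
Hunk 5: at line 8 remove [lymbl,snaf] add [estdh,dgvo] -> 11 lines: cofnk hkkg ycdoo nbxfs awpub ezwhz hgdg fgjou estdh dgvo ctnhu
Hunk 6: at line 1 remove [ycdoo,nbxfs,awpub] add [vmtj,bos,qcrlm] -> 11 lines: cofnk hkkg vmtj bos qcrlm ezwhz hgdg fgjou estdh dgvo ctnhu
Hunk 7: at line 1 remove [hkkg,vmtj,bos] add [tbj,pykqt] -> 10 lines: cofnk tbj pykqt qcrlm ezwhz hgdg fgjou estdh dgvo ctnhu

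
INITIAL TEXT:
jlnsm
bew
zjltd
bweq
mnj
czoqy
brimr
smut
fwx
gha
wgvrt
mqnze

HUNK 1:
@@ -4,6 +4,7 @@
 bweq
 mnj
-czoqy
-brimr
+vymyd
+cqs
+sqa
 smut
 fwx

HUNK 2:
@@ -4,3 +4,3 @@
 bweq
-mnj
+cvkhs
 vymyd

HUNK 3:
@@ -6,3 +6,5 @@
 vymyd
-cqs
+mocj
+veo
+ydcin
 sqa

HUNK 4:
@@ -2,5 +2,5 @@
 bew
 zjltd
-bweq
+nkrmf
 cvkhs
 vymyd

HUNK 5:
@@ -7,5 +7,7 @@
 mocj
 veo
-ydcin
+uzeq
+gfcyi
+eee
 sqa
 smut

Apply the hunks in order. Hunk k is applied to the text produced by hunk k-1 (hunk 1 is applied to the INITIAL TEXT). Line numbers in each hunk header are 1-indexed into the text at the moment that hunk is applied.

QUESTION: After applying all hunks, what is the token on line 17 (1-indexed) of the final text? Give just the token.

Hunk 1: at line 4 remove [czoqy,brimr] add [vymyd,cqs,sqa] -> 13 lines: jlnsm bew zjltd bweq mnj vymyd cqs sqa smut fwx gha wgvrt mqnze
Hunk 2: at line 4 remove [mnj] add [cvkhs] -> 13 lines: jlnsm bew zjltd bweq cvkhs vymyd cqs sqa smut fwx gha wgvrt mqnze
Hunk 3: at line 6 remove [cqs] add [mocj,veo,ydcin] -> 15 lines: jlnsm bew zjltd bweq cvkhs vymyd mocj veo ydcin sqa smut fwx gha wgvrt mqnze
Hunk 4: at line 2 remove [bweq] add [nkrmf] -> 15 lines: jlnsm bew zjltd nkrmf cvkhs vymyd mocj veo ydcin sqa smut fwx gha wgvrt mqnze
Hunk 5: at line 7 remove [ydcin] add [uzeq,gfcyi,eee] -> 17 lines: jlnsm bew zjltd nkrmf cvkhs vymyd mocj veo uzeq gfcyi eee sqa smut fwx gha wgvrt mqnze
Final line 17: mqnze

Answer: mqnze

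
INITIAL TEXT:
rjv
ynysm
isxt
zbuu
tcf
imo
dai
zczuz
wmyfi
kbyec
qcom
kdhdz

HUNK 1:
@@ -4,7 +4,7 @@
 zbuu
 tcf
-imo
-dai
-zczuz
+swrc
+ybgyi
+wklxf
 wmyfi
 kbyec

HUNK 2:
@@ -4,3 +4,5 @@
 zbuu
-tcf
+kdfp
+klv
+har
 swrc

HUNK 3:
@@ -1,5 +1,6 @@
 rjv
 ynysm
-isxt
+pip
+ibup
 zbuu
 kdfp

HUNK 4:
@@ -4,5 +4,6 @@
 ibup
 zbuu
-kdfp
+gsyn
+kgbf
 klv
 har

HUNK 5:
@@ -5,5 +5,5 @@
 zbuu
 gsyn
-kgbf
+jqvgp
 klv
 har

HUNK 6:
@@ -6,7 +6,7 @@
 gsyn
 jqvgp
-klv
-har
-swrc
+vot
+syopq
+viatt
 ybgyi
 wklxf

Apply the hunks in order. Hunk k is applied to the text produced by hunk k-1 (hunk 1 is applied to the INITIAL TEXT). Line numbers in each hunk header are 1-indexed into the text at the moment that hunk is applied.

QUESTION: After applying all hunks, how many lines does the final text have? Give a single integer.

Hunk 1: at line 4 remove [imo,dai,zczuz] add [swrc,ybgyi,wklxf] -> 12 lines: rjv ynysm isxt zbuu tcf swrc ybgyi wklxf wmyfi kbyec qcom kdhdz
Hunk 2: at line 4 remove [tcf] add [kdfp,klv,har] -> 14 lines: rjv ynysm isxt zbuu kdfp klv har swrc ybgyi wklxf wmyfi kbyec qcom kdhdz
Hunk 3: at line 1 remove [isxt] add [pip,ibup] -> 15 lines: rjv ynysm pip ibup zbuu kdfp klv har swrc ybgyi wklxf wmyfi kbyec qcom kdhdz
Hunk 4: at line 4 remove [kdfp] add [gsyn,kgbf] -> 16 lines: rjv ynysm pip ibup zbuu gsyn kgbf klv har swrc ybgyi wklxf wmyfi kbyec qcom kdhdz
Hunk 5: at line 5 remove [kgbf] add [jqvgp] -> 16 lines: rjv ynysm pip ibup zbuu gsyn jqvgp klv har swrc ybgyi wklxf wmyfi kbyec qcom kdhdz
Hunk 6: at line 6 remove [klv,har,swrc] add [vot,syopq,viatt] -> 16 lines: rjv ynysm pip ibup zbuu gsyn jqvgp vot syopq viatt ybgyi wklxf wmyfi kbyec qcom kdhdz
Final line count: 16

Answer: 16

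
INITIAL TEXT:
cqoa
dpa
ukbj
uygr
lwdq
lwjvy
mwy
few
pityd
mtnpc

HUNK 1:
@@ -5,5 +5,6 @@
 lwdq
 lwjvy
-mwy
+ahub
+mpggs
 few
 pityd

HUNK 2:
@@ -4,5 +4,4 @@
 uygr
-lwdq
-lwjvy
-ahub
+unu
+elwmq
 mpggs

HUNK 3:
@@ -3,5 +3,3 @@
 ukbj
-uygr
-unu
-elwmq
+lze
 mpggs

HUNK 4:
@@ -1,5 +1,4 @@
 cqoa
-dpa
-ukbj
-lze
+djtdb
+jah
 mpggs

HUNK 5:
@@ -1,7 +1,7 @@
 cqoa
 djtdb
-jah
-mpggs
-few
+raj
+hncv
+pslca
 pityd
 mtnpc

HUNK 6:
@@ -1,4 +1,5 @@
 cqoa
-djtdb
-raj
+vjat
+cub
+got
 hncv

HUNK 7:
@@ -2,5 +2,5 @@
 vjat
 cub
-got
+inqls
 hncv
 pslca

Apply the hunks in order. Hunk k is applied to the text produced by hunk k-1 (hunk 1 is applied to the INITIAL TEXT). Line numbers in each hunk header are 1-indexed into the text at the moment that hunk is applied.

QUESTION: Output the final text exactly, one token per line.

Hunk 1: at line 5 remove [mwy] add [ahub,mpggs] -> 11 lines: cqoa dpa ukbj uygr lwdq lwjvy ahub mpggs few pityd mtnpc
Hunk 2: at line 4 remove [lwdq,lwjvy,ahub] add [unu,elwmq] -> 10 lines: cqoa dpa ukbj uygr unu elwmq mpggs few pityd mtnpc
Hunk 3: at line 3 remove [uygr,unu,elwmq] add [lze] -> 8 lines: cqoa dpa ukbj lze mpggs few pityd mtnpc
Hunk 4: at line 1 remove [dpa,ukbj,lze] add [djtdb,jah] -> 7 lines: cqoa djtdb jah mpggs few pityd mtnpc
Hunk 5: at line 1 remove [jah,mpggs,few] add [raj,hncv,pslca] -> 7 lines: cqoa djtdb raj hncv pslca pityd mtnpc
Hunk 6: at line 1 remove [djtdb,raj] add [vjat,cub,got] -> 8 lines: cqoa vjat cub got hncv pslca pityd mtnpc
Hunk 7: at line 2 remove [got] add [inqls] -> 8 lines: cqoa vjat cub inqls hncv pslca pityd mtnpc

Answer: cqoa
vjat
cub
inqls
hncv
pslca
pityd
mtnpc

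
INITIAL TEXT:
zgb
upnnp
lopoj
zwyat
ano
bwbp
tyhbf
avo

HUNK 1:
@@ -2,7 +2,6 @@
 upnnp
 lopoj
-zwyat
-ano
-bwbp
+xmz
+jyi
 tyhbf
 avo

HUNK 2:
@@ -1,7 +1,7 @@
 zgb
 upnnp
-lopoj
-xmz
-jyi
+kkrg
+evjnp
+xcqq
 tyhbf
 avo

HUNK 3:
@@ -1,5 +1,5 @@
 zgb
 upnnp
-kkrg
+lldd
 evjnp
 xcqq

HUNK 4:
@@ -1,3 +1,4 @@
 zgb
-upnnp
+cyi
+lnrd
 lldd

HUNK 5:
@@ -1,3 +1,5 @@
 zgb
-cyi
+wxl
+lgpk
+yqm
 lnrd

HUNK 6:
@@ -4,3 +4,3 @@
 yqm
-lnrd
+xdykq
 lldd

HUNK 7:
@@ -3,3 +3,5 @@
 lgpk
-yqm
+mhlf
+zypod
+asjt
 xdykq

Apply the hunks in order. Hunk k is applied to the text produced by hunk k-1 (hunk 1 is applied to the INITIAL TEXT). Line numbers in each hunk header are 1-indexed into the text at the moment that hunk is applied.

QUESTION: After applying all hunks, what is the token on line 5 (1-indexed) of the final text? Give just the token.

Answer: zypod

Derivation:
Hunk 1: at line 2 remove [zwyat,ano,bwbp] add [xmz,jyi] -> 7 lines: zgb upnnp lopoj xmz jyi tyhbf avo
Hunk 2: at line 1 remove [lopoj,xmz,jyi] add [kkrg,evjnp,xcqq] -> 7 lines: zgb upnnp kkrg evjnp xcqq tyhbf avo
Hunk 3: at line 1 remove [kkrg] add [lldd] -> 7 lines: zgb upnnp lldd evjnp xcqq tyhbf avo
Hunk 4: at line 1 remove [upnnp] add [cyi,lnrd] -> 8 lines: zgb cyi lnrd lldd evjnp xcqq tyhbf avo
Hunk 5: at line 1 remove [cyi] add [wxl,lgpk,yqm] -> 10 lines: zgb wxl lgpk yqm lnrd lldd evjnp xcqq tyhbf avo
Hunk 6: at line 4 remove [lnrd] add [xdykq] -> 10 lines: zgb wxl lgpk yqm xdykq lldd evjnp xcqq tyhbf avo
Hunk 7: at line 3 remove [yqm] add [mhlf,zypod,asjt] -> 12 lines: zgb wxl lgpk mhlf zypod asjt xdykq lldd evjnp xcqq tyhbf avo
Final line 5: zypod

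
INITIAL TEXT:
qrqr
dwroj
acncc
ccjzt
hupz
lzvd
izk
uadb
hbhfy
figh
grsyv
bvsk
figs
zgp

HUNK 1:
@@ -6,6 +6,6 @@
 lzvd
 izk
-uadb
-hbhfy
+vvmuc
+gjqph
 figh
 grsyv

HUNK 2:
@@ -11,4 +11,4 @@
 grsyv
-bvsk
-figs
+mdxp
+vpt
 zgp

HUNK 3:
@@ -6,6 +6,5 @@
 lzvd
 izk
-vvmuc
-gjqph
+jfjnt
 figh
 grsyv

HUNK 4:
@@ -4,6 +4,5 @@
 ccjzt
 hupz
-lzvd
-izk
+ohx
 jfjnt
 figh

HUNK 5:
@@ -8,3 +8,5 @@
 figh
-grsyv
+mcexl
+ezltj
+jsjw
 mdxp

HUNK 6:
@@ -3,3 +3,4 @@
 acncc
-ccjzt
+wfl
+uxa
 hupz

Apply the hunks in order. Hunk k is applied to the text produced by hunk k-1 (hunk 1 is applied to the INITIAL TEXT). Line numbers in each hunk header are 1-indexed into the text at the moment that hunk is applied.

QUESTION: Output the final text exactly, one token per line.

Hunk 1: at line 6 remove [uadb,hbhfy] add [vvmuc,gjqph] -> 14 lines: qrqr dwroj acncc ccjzt hupz lzvd izk vvmuc gjqph figh grsyv bvsk figs zgp
Hunk 2: at line 11 remove [bvsk,figs] add [mdxp,vpt] -> 14 lines: qrqr dwroj acncc ccjzt hupz lzvd izk vvmuc gjqph figh grsyv mdxp vpt zgp
Hunk 3: at line 6 remove [vvmuc,gjqph] add [jfjnt] -> 13 lines: qrqr dwroj acncc ccjzt hupz lzvd izk jfjnt figh grsyv mdxp vpt zgp
Hunk 4: at line 4 remove [lzvd,izk] add [ohx] -> 12 lines: qrqr dwroj acncc ccjzt hupz ohx jfjnt figh grsyv mdxp vpt zgp
Hunk 5: at line 8 remove [grsyv] add [mcexl,ezltj,jsjw] -> 14 lines: qrqr dwroj acncc ccjzt hupz ohx jfjnt figh mcexl ezltj jsjw mdxp vpt zgp
Hunk 6: at line 3 remove [ccjzt] add [wfl,uxa] -> 15 lines: qrqr dwroj acncc wfl uxa hupz ohx jfjnt figh mcexl ezltj jsjw mdxp vpt zgp

Answer: qrqr
dwroj
acncc
wfl
uxa
hupz
ohx
jfjnt
figh
mcexl
ezltj
jsjw
mdxp
vpt
zgp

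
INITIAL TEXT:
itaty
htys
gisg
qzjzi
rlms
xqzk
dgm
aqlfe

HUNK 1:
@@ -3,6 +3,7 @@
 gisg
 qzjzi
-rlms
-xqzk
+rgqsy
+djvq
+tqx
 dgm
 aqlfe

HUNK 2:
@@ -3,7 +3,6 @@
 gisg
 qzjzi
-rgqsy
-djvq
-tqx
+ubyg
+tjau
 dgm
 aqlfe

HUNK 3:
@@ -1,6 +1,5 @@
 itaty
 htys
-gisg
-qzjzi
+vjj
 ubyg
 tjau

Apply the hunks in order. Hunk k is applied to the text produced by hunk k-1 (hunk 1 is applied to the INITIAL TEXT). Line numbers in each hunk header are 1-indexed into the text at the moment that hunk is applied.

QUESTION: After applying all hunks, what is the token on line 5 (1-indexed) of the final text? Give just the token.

Answer: tjau

Derivation:
Hunk 1: at line 3 remove [rlms,xqzk] add [rgqsy,djvq,tqx] -> 9 lines: itaty htys gisg qzjzi rgqsy djvq tqx dgm aqlfe
Hunk 2: at line 3 remove [rgqsy,djvq,tqx] add [ubyg,tjau] -> 8 lines: itaty htys gisg qzjzi ubyg tjau dgm aqlfe
Hunk 3: at line 1 remove [gisg,qzjzi] add [vjj] -> 7 lines: itaty htys vjj ubyg tjau dgm aqlfe
Final line 5: tjau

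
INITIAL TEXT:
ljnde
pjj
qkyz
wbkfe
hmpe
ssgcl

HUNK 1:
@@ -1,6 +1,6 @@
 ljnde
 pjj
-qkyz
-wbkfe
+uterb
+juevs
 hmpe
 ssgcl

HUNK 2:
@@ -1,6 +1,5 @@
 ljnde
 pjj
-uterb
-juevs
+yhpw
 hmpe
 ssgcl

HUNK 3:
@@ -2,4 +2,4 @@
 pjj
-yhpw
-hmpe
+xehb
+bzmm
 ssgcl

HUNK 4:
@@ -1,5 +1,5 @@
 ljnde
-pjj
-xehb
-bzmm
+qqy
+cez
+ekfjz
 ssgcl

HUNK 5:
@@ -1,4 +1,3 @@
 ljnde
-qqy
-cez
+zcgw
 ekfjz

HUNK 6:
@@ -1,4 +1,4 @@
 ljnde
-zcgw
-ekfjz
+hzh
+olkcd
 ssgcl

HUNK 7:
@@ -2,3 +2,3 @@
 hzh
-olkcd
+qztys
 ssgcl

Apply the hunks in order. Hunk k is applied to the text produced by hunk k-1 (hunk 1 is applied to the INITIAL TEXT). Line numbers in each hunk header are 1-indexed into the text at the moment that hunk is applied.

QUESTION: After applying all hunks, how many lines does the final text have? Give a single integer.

Answer: 4

Derivation:
Hunk 1: at line 1 remove [qkyz,wbkfe] add [uterb,juevs] -> 6 lines: ljnde pjj uterb juevs hmpe ssgcl
Hunk 2: at line 1 remove [uterb,juevs] add [yhpw] -> 5 lines: ljnde pjj yhpw hmpe ssgcl
Hunk 3: at line 2 remove [yhpw,hmpe] add [xehb,bzmm] -> 5 lines: ljnde pjj xehb bzmm ssgcl
Hunk 4: at line 1 remove [pjj,xehb,bzmm] add [qqy,cez,ekfjz] -> 5 lines: ljnde qqy cez ekfjz ssgcl
Hunk 5: at line 1 remove [qqy,cez] add [zcgw] -> 4 lines: ljnde zcgw ekfjz ssgcl
Hunk 6: at line 1 remove [zcgw,ekfjz] add [hzh,olkcd] -> 4 lines: ljnde hzh olkcd ssgcl
Hunk 7: at line 2 remove [olkcd] add [qztys] -> 4 lines: ljnde hzh qztys ssgcl
Final line count: 4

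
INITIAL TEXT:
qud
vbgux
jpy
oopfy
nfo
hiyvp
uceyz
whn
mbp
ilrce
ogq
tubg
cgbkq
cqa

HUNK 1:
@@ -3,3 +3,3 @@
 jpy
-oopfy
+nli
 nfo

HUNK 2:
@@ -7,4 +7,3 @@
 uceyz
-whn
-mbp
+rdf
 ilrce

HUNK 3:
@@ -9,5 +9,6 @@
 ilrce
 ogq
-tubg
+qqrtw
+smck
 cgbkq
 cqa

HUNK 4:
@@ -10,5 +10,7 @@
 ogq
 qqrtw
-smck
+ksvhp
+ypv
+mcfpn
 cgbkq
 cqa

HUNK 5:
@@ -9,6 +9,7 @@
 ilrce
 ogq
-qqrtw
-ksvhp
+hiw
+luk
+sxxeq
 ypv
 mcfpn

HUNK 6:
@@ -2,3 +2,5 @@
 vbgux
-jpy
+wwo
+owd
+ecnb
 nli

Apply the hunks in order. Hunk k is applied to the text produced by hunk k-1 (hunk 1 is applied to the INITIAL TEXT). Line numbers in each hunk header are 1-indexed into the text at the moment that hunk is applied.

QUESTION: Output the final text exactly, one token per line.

Answer: qud
vbgux
wwo
owd
ecnb
nli
nfo
hiyvp
uceyz
rdf
ilrce
ogq
hiw
luk
sxxeq
ypv
mcfpn
cgbkq
cqa

Derivation:
Hunk 1: at line 3 remove [oopfy] add [nli] -> 14 lines: qud vbgux jpy nli nfo hiyvp uceyz whn mbp ilrce ogq tubg cgbkq cqa
Hunk 2: at line 7 remove [whn,mbp] add [rdf] -> 13 lines: qud vbgux jpy nli nfo hiyvp uceyz rdf ilrce ogq tubg cgbkq cqa
Hunk 3: at line 9 remove [tubg] add [qqrtw,smck] -> 14 lines: qud vbgux jpy nli nfo hiyvp uceyz rdf ilrce ogq qqrtw smck cgbkq cqa
Hunk 4: at line 10 remove [smck] add [ksvhp,ypv,mcfpn] -> 16 lines: qud vbgux jpy nli nfo hiyvp uceyz rdf ilrce ogq qqrtw ksvhp ypv mcfpn cgbkq cqa
Hunk 5: at line 9 remove [qqrtw,ksvhp] add [hiw,luk,sxxeq] -> 17 lines: qud vbgux jpy nli nfo hiyvp uceyz rdf ilrce ogq hiw luk sxxeq ypv mcfpn cgbkq cqa
Hunk 6: at line 2 remove [jpy] add [wwo,owd,ecnb] -> 19 lines: qud vbgux wwo owd ecnb nli nfo hiyvp uceyz rdf ilrce ogq hiw luk sxxeq ypv mcfpn cgbkq cqa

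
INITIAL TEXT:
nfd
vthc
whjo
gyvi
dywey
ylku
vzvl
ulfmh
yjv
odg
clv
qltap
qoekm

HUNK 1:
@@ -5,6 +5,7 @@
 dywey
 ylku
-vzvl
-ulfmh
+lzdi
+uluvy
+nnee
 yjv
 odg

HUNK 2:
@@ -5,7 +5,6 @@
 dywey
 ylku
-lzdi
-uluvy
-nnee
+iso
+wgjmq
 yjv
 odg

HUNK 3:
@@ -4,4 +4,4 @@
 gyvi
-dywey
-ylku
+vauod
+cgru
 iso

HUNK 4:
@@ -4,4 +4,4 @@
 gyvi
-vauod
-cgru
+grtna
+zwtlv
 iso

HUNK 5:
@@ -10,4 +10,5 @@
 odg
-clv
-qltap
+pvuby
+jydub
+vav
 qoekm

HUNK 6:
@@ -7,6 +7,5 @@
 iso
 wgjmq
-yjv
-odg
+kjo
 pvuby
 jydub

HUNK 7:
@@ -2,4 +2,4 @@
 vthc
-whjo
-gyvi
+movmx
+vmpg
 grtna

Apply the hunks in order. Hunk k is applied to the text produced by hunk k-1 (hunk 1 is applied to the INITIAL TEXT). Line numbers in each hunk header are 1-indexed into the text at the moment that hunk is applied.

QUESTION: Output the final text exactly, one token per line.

Answer: nfd
vthc
movmx
vmpg
grtna
zwtlv
iso
wgjmq
kjo
pvuby
jydub
vav
qoekm

Derivation:
Hunk 1: at line 5 remove [vzvl,ulfmh] add [lzdi,uluvy,nnee] -> 14 lines: nfd vthc whjo gyvi dywey ylku lzdi uluvy nnee yjv odg clv qltap qoekm
Hunk 2: at line 5 remove [lzdi,uluvy,nnee] add [iso,wgjmq] -> 13 lines: nfd vthc whjo gyvi dywey ylku iso wgjmq yjv odg clv qltap qoekm
Hunk 3: at line 4 remove [dywey,ylku] add [vauod,cgru] -> 13 lines: nfd vthc whjo gyvi vauod cgru iso wgjmq yjv odg clv qltap qoekm
Hunk 4: at line 4 remove [vauod,cgru] add [grtna,zwtlv] -> 13 lines: nfd vthc whjo gyvi grtna zwtlv iso wgjmq yjv odg clv qltap qoekm
Hunk 5: at line 10 remove [clv,qltap] add [pvuby,jydub,vav] -> 14 lines: nfd vthc whjo gyvi grtna zwtlv iso wgjmq yjv odg pvuby jydub vav qoekm
Hunk 6: at line 7 remove [yjv,odg] add [kjo] -> 13 lines: nfd vthc whjo gyvi grtna zwtlv iso wgjmq kjo pvuby jydub vav qoekm
Hunk 7: at line 2 remove [whjo,gyvi] add [movmx,vmpg] -> 13 lines: nfd vthc movmx vmpg grtna zwtlv iso wgjmq kjo pvuby jydub vav qoekm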